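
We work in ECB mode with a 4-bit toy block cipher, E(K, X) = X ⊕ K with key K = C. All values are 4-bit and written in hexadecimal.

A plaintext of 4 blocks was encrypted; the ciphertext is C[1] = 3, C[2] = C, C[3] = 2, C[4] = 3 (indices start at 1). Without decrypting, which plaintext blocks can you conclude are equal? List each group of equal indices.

P[1] = P[4]

ECB encrypts each block independently with the same key, so equal ciphertext blocks imply equal plaintext blocks.
C[1] = C[4] = 3, so P[1] = P[4].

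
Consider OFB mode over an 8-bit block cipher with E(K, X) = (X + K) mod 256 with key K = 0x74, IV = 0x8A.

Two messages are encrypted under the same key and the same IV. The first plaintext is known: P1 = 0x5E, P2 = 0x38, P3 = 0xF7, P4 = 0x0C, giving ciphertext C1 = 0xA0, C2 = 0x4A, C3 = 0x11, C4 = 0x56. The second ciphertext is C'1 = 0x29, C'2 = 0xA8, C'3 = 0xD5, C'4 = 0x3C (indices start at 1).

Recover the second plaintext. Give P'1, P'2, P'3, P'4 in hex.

P'1 = 0xD7, P'2 = 0xDA, P'3 = 0x33, P'4 = 0x66

In OFB with a reused IV, both messages share the same keystream S_i, so C_i ⊕ C'_i = P_i ⊕ P'_i and thus P'_i = P_i ⊕ C_i ⊕ C'_i.
P'1: 0x5E ⊕ 0xA0 ⊕ 0x29 = 0xD7.
P'2: 0x38 ⊕ 0x4A ⊕ 0xA8 = 0xDA.
P'3: 0xF7 ⊕ 0x11 ⊕ 0xD5 = 0x33.
P'4: 0x0C ⊕ 0x56 ⊕ 0x3C = 0x66.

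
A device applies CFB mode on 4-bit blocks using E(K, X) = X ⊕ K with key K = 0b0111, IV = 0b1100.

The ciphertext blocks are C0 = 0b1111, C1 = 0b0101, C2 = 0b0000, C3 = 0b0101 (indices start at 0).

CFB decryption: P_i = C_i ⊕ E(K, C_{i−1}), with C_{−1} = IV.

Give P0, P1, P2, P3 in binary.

P0 = 0b0100, P1 = 0b1101, P2 = 0b0010, P3 = 0b0010

P0: E(K, 0b1100) = 0b1011; 0b1111 ⊕ 0b1011 = 0b0100.
P1: E(K, 0b1111) = 0b1000; 0b0101 ⊕ 0b1000 = 0b1101.
P2: E(K, 0b0101) = 0b0010; 0b0000 ⊕ 0b0010 = 0b0010.
P3: E(K, 0b0000) = 0b0111; 0b0101 ⊕ 0b0111 = 0b0010.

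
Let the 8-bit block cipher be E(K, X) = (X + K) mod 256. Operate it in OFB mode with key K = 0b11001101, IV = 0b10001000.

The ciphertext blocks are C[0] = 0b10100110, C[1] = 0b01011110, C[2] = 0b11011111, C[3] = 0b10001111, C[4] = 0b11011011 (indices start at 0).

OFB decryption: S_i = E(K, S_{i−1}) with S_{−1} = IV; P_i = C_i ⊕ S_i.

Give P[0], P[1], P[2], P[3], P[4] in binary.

P[0] = 0b11110011, P[1] = 0b01111100, P[2] = 0b00110000, P[3] = 0b00110011, P[4] = 0b01010010

P[0]: S = E(K, 0b10001000) = 0b01010101; 0b10100110 ⊕ 0b01010101 = 0b11110011.
P[1]: S = E(K, 0b01010101) = 0b00100010; 0b01011110 ⊕ 0b00100010 = 0b01111100.
P[2]: S = E(K, 0b00100010) = 0b11101111; 0b11011111 ⊕ 0b11101111 = 0b00110000.
P[3]: S = E(K, 0b11101111) = 0b10111100; 0b10001111 ⊕ 0b10111100 = 0b00110011.
P[4]: S = E(K, 0b10111100) = 0b10001001; 0b11011011 ⊕ 0b10001001 = 0b01010010.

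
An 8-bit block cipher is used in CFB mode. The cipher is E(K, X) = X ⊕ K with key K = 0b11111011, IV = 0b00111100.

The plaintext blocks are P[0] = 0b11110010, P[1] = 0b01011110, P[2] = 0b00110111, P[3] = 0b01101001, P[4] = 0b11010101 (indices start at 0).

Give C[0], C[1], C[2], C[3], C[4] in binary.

C[0] = 0b00110101, C[1] = 0b10010000, C[2] = 0b01011100, C[3] = 0b11001110, C[4] = 0b11100000

CFB encryption: C_i = P_i ⊕ E(K, C_{i−1}), with C_{−1} = IV.
C[0]: E(K, 0b00111100) = 0b11000111; 0b11110010 ⊕ 0b11000111 = 0b00110101.
C[1]: E(K, 0b00110101) = 0b11001110; 0b01011110 ⊕ 0b11001110 = 0b10010000.
C[2]: E(K, 0b10010000) = 0b01101011; 0b00110111 ⊕ 0b01101011 = 0b01011100.
C[3]: E(K, 0b01011100) = 0b10100111; 0b01101001 ⊕ 0b10100111 = 0b11001110.
C[4]: E(K, 0b11001110) = 0b00110101; 0b11010101 ⊕ 0b00110101 = 0b11100000.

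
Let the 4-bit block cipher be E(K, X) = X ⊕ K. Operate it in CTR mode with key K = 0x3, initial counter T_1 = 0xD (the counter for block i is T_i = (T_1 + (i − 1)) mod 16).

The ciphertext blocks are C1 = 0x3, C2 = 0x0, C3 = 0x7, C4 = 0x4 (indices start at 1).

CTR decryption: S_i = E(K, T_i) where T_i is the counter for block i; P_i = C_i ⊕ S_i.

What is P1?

P1 = 0xD

P1: T = 0xD, S = E(K, T) = 0xE; 0x3 ⊕ 0xE = 0xD.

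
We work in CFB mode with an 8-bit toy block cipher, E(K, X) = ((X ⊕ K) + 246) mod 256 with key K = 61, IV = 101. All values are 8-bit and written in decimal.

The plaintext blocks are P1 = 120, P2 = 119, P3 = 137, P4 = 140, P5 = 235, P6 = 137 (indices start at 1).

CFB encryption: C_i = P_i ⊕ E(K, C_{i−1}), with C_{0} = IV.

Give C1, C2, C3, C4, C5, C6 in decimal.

C1 = 54, C2 = 118, C3 = 200, C4 = 103, C5 = 187, C6 = 245

C1: E(K, 101) = 78; 120 ⊕ 78 = 54.
C2: E(K, 54) = 1; 119 ⊕ 1 = 118.
C3: E(K, 118) = 65; 137 ⊕ 65 = 200.
C4: E(K, 200) = 235; 140 ⊕ 235 = 103.
C5: E(K, 103) = 80; 235 ⊕ 80 = 187.
C6: E(K, 187) = 124; 137 ⊕ 124 = 245.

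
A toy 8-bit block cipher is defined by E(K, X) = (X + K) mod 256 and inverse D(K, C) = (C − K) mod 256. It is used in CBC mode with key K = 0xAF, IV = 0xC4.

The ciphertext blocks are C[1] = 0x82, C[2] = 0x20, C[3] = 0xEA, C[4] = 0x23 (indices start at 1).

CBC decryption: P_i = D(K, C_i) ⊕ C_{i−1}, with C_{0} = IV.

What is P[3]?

P[3]: D(K, 0xEA) = 0x3B; 0x3B ⊕ 0x20 = 0x1B.

P[3] = 0x1B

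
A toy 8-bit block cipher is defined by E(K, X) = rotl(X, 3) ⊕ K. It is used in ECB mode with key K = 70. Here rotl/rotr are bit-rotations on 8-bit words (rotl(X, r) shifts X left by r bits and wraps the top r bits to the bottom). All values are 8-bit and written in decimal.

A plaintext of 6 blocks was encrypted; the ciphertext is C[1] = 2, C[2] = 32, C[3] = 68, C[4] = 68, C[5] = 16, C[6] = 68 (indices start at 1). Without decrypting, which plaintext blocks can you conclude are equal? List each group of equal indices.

ECB encrypts each block independently with the same key, so equal ciphertext blocks imply equal plaintext blocks.
C[3] = C[4] = C[6] = 68, so P[3] = P[4] = P[6].

P[3] = P[4] = P[6]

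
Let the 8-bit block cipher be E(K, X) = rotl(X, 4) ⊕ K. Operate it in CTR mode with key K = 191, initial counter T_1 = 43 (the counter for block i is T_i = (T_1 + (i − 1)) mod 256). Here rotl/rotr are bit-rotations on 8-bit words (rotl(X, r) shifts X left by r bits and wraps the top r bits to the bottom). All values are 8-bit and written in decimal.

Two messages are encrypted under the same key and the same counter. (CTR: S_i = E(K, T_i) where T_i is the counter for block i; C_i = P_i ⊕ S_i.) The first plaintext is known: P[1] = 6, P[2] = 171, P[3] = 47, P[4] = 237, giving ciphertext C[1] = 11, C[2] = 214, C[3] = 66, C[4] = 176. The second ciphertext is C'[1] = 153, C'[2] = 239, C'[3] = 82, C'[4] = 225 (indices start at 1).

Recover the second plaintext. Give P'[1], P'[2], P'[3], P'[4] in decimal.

P'[1] = 148, P'[2] = 146, P'[3] = 63, P'[4] = 188

In CTR with a reused counter, both messages share the same keystream S_i, so C_i ⊕ C'_i = P_i ⊕ P'_i and thus P'_i = P_i ⊕ C_i ⊕ C'_i.
P'[1]: 6 ⊕ 11 ⊕ 153 = 148.
P'[2]: 171 ⊕ 214 ⊕ 239 = 146.
P'[3]: 47 ⊕ 66 ⊕ 82 = 63.
P'[4]: 237 ⊕ 176 ⊕ 225 = 188.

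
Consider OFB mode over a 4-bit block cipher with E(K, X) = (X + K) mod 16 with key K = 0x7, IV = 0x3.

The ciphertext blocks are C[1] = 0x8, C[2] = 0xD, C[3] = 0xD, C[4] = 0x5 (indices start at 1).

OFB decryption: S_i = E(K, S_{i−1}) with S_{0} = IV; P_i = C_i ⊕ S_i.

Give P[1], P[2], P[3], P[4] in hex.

P[1] = 0x2, P[2] = 0xC, P[3] = 0x5, P[4] = 0xA

P[1]: S = E(K, 0x3) = 0xA; 0x8 ⊕ 0xA = 0x2.
P[2]: S = E(K, 0xA) = 0x1; 0xD ⊕ 0x1 = 0xC.
P[3]: S = E(K, 0x1) = 0x8; 0xD ⊕ 0x8 = 0x5.
P[4]: S = E(K, 0x8) = 0xF; 0x5 ⊕ 0xF = 0xA.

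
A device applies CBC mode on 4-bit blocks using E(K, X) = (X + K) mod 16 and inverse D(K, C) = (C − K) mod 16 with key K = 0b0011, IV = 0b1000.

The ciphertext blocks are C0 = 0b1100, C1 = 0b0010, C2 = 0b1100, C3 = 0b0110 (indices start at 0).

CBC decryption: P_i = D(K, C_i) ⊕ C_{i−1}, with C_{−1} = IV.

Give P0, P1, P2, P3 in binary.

P0 = 0b0001, P1 = 0b0011, P2 = 0b1011, P3 = 0b1111

P0: D(K, 0b1100) = 0b1001; 0b1001 ⊕ 0b1000 = 0b0001.
P1: D(K, 0b0010) = 0b1111; 0b1111 ⊕ 0b1100 = 0b0011.
P2: D(K, 0b1100) = 0b1001; 0b1001 ⊕ 0b0010 = 0b1011.
P3: D(K, 0b0110) = 0b0011; 0b0011 ⊕ 0b1100 = 0b1111.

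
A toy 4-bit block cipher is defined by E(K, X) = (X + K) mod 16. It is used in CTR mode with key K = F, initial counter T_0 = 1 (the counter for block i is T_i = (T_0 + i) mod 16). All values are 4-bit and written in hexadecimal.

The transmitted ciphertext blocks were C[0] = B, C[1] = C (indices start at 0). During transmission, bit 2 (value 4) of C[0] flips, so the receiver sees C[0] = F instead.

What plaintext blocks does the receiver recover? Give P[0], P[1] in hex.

CTR decryption: S_i = E(K, T_i) where T_i is the counter for block i; P_i = C_i ⊕ S_i.
Only C[0] changed, to F. In CTR, a change in C_i flips the same bit in P_i only; the keystream is unaffected. Decrypting the received ciphertext:
P[0]: T = 1, S = E(K, T) = 0; F ⊕ 0 = F.
P[1]: T = 2, S = E(K, T) = 1; C ⊕ 1 = D.
Blocks that differ from the original plaintext: P[0].

P[0] = F, P[1] = D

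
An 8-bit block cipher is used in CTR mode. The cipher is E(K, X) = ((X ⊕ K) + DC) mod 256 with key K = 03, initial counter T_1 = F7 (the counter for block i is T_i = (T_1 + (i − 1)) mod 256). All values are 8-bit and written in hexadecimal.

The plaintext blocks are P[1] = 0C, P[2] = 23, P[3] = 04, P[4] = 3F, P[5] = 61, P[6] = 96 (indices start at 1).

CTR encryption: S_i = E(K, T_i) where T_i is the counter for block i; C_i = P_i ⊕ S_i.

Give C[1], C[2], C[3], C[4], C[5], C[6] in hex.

C[1]: T = F7, S = E(K, T) = D0; 0C ⊕ D0 = DC.
C[2]: T = F8, S = E(K, T) = D7; 23 ⊕ D7 = F4.
C[3]: T = F9, S = E(K, T) = D6; 04 ⊕ D6 = D2.
C[4]: T = FA, S = E(K, T) = D5; 3F ⊕ D5 = EA.
C[5]: T = FB, S = E(K, T) = D4; 61 ⊕ D4 = B5.
C[6]: T = FC, S = E(K, T) = DB; 96 ⊕ DB = 4D.

C[1] = DC, C[2] = F4, C[3] = D2, C[4] = EA, C[5] = B5, C[6] = 4D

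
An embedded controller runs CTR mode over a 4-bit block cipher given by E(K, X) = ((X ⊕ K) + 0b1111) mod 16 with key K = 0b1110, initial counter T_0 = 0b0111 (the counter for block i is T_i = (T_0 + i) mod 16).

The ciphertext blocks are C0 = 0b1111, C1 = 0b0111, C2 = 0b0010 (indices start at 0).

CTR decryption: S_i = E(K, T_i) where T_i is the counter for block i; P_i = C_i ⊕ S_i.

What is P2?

P2: T = 0b1001, S = E(K, T) = 0b0110; 0b0010 ⊕ 0b0110 = 0b0100.

P2 = 0b0100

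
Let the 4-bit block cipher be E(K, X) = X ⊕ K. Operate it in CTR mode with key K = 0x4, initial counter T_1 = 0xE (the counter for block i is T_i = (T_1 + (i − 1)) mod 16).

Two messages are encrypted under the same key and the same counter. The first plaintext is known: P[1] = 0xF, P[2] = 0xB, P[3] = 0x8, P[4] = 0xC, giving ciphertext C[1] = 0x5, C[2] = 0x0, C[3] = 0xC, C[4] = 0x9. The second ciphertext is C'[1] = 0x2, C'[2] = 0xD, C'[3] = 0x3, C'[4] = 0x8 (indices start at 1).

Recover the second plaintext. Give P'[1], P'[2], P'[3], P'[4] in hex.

In CTR with a reused counter, both messages share the same keystream S_i, so C_i ⊕ C'_i = P_i ⊕ P'_i and thus P'_i = P_i ⊕ C_i ⊕ C'_i.
P'[1]: 0xF ⊕ 0x5 ⊕ 0x2 = 0x8.
P'[2]: 0xB ⊕ 0x0 ⊕ 0xD = 0x6.
P'[3]: 0x8 ⊕ 0xC ⊕ 0x3 = 0x7.
P'[4]: 0xC ⊕ 0x9 ⊕ 0x8 = 0xD.

P'[1] = 0x8, P'[2] = 0x6, P'[3] = 0x7, P'[4] = 0xD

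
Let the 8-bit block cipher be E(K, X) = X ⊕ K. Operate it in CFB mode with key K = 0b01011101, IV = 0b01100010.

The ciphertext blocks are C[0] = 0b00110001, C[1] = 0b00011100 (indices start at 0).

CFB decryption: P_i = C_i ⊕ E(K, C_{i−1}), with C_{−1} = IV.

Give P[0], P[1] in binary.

P[0] = 0b00001110, P[1] = 0b01110000

P[0]: E(K, 0b01100010) = 0b00111111; 0b00110001 ⊕ 0b00111111 = 0b00001110.
P[1]: E(K, 0b00110001) = 0b01101100; 0b00011100 ⊕ 0b01101100 = 0b01110000.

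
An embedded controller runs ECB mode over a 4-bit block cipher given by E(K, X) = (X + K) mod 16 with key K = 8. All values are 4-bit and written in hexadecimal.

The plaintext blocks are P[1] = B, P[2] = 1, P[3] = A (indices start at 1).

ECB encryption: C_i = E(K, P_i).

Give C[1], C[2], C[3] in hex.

C[1]: E(K, B) = 3.
C[2]: E(K, 1) = 9.
C[3]: E(K, A) = 2.

C[1] = 3, C[2] = 9, C[3] = 2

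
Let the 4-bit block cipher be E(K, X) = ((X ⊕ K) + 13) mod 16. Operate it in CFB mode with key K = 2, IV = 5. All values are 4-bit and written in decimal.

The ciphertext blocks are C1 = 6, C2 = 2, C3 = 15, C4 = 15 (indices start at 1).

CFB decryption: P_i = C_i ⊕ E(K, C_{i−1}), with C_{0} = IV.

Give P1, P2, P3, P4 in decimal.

P1 = 2, P2 = 3, P3 = 2, P4 = 5

P1: E(K, 5) = 4; 6 ⊕ 4 = 2.
P2: E(K, 6) = 1; 2 ⊕ 1 = 3.
P3: E(K, 2) = 13; 15 ⊕ 13 = 2.
P4: E(K, 15) = 10; 15 ⊕ 10 = 5.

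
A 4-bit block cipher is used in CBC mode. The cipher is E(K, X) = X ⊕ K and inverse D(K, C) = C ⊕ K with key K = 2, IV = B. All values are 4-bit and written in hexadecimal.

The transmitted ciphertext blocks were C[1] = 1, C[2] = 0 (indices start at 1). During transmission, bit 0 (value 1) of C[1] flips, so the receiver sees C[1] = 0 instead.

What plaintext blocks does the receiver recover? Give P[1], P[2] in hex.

P[1] = 9, P[2] = 2

CBC decryption: P_i = D(K, C_i) ⊕ C_{i−1}, with C_{0} = IV.
Only C[1] changed, to 0. In CBC, a change in C_i garbles P_i and flips the same bit in P_{i+1}. Decrypting the received ciphertext:
P[1]: D(K, 0) = 2; 2 ⊕ B = 9.
P[2]: D(K, 0) = 2; 2 ⊕ 0 = 2.
Blocks that differ from the original plaintext: P[1], P[2].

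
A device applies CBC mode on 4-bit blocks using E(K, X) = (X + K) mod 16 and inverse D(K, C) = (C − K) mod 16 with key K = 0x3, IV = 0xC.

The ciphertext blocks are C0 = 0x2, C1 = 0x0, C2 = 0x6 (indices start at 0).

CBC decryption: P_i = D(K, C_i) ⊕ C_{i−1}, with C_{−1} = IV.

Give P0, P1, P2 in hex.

P0 = 0x3, P1 = 0xF, P2 = 0x3

P0: D(K, 0x2) = 0xF; 0xF ⊕ 0xC = 0x3.
P1: D(K, 0x0) = 0xD; 0xD ⊕ 0x2 = 0xF.
P2: D(K, 0x6) = 0x3; 0x3 ⊕ 0x0 = 0x3.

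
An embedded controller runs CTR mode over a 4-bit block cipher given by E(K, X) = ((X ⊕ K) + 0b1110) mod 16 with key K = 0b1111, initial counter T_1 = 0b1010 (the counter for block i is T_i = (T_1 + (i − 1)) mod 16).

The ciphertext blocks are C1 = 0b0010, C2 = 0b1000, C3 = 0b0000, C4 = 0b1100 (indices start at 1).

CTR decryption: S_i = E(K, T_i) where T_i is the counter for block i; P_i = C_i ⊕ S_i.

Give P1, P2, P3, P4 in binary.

P1 = 0b0001, P2 = 0b1010, P3 = 0b0001, P4 = 0b1100

P1: T = 0b1010, S = E(K, T) = 0b0011; 0b0010 ⊕ 0b0011 = 0b0001.
P2: T = 0b1011, S = E(K, T) = 0b0010; 0b1000 ⊕ 0b0010 = 0b1010.
P3: T = 0b1100, S = E(K, T) = 0b0001; 0b0000 ⊕ 0b0001 = 0b0001.
P4: T = 0b1101, S = E(K, T) = 0b0000; 0b1100 ⊕ 0b0000 = 0b1100.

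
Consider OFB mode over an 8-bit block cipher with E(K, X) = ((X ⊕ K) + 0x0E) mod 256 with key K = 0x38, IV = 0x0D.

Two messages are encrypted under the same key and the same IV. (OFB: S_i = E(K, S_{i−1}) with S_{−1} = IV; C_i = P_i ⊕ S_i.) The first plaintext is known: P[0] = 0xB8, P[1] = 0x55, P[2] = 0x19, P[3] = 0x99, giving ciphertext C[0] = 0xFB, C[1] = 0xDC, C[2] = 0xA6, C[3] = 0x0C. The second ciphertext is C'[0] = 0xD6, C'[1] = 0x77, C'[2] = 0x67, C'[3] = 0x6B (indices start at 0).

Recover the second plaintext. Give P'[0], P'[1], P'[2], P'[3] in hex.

P'[0] = 0x95, P'[1] = 0xFE, P'[2] = 0xD8, P'[3] = 0xFE

In OFB with a reused IV, both messages share the same keystream S_i, so C_i ⊕ C'_i = P_i ⊕ P'_i and thus P'_i = P_i ⊕ C_i ⊕ C'_i.
P'[0]: 0xB8 ⊕ 0xFB ⊕ 0xD6 = 0x95.
P'[1]: 0x55 ⊕ 0xDC ⊕ 0x77 = 0xFE.
P'[2]: 0x19 ⊕ 0xA6 ⊕ 0x67 = 0xD8.
P'[3]: 0x99 ⊕ 0x0C ⊕ 0x6B = 0xFE.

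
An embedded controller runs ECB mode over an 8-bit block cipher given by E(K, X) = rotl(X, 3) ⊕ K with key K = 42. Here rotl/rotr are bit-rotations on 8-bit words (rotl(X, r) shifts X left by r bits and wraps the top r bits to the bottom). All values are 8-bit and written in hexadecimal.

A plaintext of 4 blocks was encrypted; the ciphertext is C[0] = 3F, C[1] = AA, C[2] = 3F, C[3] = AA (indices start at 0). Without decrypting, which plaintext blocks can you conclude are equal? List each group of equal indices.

P[0] = P[2]; P[1] = P[3]

ECB encrypts each block independently with the same key, so equal ciphertext blocks imply equal plaintext blocks.
C[0] = C[2] = 3F, so P[0] = P[2].
C[1] = C[3] = AA, so P[1] = P[3].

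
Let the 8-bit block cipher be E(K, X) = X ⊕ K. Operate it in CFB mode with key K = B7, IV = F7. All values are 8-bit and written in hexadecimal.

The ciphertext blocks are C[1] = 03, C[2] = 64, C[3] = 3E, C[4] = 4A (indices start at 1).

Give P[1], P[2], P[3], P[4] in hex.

P[1] = 43, P[2] = D0, P[3] = ED, P[4] = C3

CFB decryption: P_i = C_i ⊕ E(K, C_{i−1}), with C_{0} = IV.
P[1]: E(K, F7) = 40; 03 ⊕ 40 = 43.
P[2]: E(K, 03) = B4; 64 ⊕ B4 = D0.
P[3]: E(K, 64) = D3; 3E ⊕ D3 = ED.
P[4]: E(K, 3E) = 89; 4A ⊕ 89 = C3.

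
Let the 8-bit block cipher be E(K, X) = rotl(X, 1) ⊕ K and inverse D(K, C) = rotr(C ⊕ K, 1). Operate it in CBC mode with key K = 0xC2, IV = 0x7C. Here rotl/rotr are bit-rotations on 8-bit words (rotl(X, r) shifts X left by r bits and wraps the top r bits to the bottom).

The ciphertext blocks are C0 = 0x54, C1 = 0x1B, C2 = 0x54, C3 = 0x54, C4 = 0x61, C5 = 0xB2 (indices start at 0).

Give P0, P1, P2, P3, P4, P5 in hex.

P0 = 0x37, P1 = 0xB8, P2 = 0x50, P3 = 0x1F, P4 = 0x85, P5 = 0x59

CBC decryption: P_i = D(K, C_i) ⊕ C_{i−1}, with C_{−1} = IV.
P0: D(K, 0x54) = 0x4B; 0x4B ⊕ 0x7C = 0x37.
P1: D(K, 0x1B) = 0xEC; 0xEC ⊕ 0x54 = 0xB8.
P2: D(K, 0x54) = 0x4B; 0x4B ⊕ 0x1B = 0x50.
P3: D(K, 0x54) = 0x4B; 0x4B ⊕ 0x54 = 0x1F.
P4: D(K, 0x61) = 0xD1; 0xD1 ⊕ 0x54 = 0x85.
P5: D(K, 0xB2) = 0x38; 0x38 ⊕ 0x61 = 0x59.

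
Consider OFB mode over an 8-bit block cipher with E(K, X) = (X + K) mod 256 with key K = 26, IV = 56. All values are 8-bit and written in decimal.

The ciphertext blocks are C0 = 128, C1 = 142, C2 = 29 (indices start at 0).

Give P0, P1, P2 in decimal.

OFB decryption: S_i = E(K, S_{i−1}) with S_{−1} = IV; P_i = C_i ⊕ S_i.
P0: S = E(K, 56) = 82; 128 ⊕ 82 = 210.
P1: S = E(K, 82) = 108; 142 ⊕ 108 = 226.
P2: S = E(K, 108) = 134; 29 ⊕ 134 = 155.

P0 = 210, P1 = 226, P2 = 155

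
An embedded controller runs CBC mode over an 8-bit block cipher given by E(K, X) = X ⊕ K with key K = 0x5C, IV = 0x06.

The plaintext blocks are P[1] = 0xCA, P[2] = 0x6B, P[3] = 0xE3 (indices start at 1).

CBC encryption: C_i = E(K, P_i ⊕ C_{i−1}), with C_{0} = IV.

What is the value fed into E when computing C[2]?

C[1]: P[1] ⊕ 0x06 = 0xCC; E(K, 0xCC) = 0x90.
C[2]: P[2] ⊕ 0x90 = 0xFB; E(K, 0xFB) = 0xA7.
So the input to E for block [2] is 0xFB.

0xFB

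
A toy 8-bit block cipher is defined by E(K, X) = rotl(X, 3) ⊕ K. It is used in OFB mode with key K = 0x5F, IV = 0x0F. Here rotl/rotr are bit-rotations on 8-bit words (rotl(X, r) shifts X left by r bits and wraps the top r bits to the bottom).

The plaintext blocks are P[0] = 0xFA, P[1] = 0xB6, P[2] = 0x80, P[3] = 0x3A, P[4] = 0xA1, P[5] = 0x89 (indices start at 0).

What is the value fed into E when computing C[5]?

0xBE

OFB encryption: S_i = E(K, S_{i−1}) with S_{−1} = IV; C_i = P_i ⊕ S_i.
C[0]: S = E(K, 0x0F) = 0x27; 0xFA ⊕ 0x27 = 0xDD.
C[1]: S = E(K, 0x27) = 0x66; 0xB6 ⊕ 0x66 = 0xD0.
C[2]: S = E(K, 0x66) = 0x6C; 0x80 ⊕ 0x6C = 0xEC.
C[3]: S = E(K, 0x6C) = 0x3C; 0x3A ⊕ 0x3C = 0x06.
C[4]: S = E(K, 0x3C) = 0xBE; 0xA1 ⊕ 0xBE = 0x1F.
C[5]: S = E(K, 0xBE) = 0xAA; 0x89 ⊕ 0xAA = 0x23.
So the input to E for block [5] is 0xBE.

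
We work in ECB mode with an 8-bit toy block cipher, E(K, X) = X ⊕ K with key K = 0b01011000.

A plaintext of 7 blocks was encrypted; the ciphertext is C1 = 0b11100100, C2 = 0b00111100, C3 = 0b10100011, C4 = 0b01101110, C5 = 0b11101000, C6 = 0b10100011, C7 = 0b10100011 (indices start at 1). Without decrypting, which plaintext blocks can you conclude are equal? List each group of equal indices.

P3 = P6 = P7

ECB encrypts each block independently with the same key, so equal ciphertext blocks imply equal plaintext blocks.
C3 = C6 = C7 = 0b10100011, so P3 = P6 = P7.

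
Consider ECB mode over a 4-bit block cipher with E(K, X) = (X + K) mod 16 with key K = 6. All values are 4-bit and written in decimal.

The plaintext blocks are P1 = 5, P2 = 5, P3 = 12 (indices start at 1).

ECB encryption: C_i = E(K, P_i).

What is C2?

C2: E(K, 5) = 11.

C2 = 11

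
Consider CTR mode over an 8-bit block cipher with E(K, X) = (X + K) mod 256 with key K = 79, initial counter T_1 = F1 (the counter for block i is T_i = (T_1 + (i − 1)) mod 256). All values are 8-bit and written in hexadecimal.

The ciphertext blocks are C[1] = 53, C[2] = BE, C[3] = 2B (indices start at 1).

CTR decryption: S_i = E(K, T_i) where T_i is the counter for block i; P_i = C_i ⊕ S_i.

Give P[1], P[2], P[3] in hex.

P[1] = 39, P[2] = D5, P[3] = 47

P[1]: T = F1, S = E(K, T) = 6A; 53 ⊕ 6A = 39.
P[2]: T = F2, S = E(K, T) = 6B; BE ⊕ 6B = D5.
P[3]: T = F3, S = E(K, T) = 6C; 2B ⊕ 6C = 47.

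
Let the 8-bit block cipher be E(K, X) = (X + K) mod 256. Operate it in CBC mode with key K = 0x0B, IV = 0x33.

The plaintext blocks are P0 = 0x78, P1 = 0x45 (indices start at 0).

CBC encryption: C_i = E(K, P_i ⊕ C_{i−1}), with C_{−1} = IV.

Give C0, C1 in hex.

C0 = 0x56, C1 = 0x1E

C0: P0 ⊕ 0x33 = 0x4B; E(K, 0x4B) = 0x56.
C1: P1 ⊕ 0x56 = 0x13; E(K, 0x13) = 0x1E.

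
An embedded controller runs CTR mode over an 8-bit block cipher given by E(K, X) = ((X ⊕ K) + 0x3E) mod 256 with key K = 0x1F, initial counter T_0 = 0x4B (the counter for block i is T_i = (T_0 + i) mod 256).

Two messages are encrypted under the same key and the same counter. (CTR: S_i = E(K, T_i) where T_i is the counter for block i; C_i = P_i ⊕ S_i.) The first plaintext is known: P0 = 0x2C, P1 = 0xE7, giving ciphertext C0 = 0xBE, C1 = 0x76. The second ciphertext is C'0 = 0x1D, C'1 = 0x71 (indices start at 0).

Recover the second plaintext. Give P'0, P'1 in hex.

In CTR with a reused counter, both messages share the same keystream S_i, so C_i ⊕ C'_i = P_i ⊕ P'_i and thus P'_i = P_i ⊕ C_i ⊕ C'_i.
P'0: 0x2C ⊕ 0xBE ⊕ 0x1D = 0x8F.
P'1: 0xE7 ⊕ 0x76 ⊕ 0x71 = 0xE0.

P'0 = 0x8F, P'1 = 0xE0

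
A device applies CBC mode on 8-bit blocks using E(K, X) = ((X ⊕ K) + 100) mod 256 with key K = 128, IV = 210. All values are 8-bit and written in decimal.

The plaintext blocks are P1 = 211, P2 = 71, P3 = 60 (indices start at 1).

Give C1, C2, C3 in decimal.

C1 = 229, C2 = 134, C3 = 158

CBC encryption: C_i = E(K, P_i ⊕ C_{i−1}), with C_{0} = IV.
C1: P1 ⊕ 210 = 1; E(K, 1) = 229.
C2: P2 ⊕ 229 = 162; E(K, 162) = 134.
C3: P3 ⊕ 134 = 186; E(K, 186) = 158.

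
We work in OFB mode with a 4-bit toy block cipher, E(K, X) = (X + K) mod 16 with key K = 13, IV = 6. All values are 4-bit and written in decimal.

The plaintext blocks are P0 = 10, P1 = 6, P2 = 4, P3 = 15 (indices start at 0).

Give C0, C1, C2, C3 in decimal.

C0 = 9, C1 = 6, C2 = 9, C3 = 5

OFB encryption: S_i = E(K, S_{i−1}) with S_{−1} = IV; C_i = P_i ⊕ S_i.
C0: S = E(K, 6) = 3; 10 ⊕ 3 = 9.
C1: S = E(K, 3) = 0; 6 ⊕ 0 = 6.
C2: S = E(K, 0) = 13; 4 ⊕ 13 = 9.
C3: S = E(K, 13) = 10; 15 ⊕ 10 = 5.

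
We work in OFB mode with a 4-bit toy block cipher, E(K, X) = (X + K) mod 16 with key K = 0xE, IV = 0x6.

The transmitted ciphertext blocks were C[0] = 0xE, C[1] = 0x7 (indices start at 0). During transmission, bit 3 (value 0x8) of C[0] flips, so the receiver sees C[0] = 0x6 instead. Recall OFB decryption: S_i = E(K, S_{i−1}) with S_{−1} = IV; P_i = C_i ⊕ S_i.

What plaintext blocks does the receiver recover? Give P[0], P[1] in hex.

Only C[0] changed, to 0x6. In OFB, a change in C_i flips the same bit in P_i only; the keystream is unaffected. Decrypting the received ciphertext:
P[0]: S = E(K, 0x6) = 0x4; 0x6 ⊕ 0x4 = 0x2.
P[1]: S = E(K, 0x4) = 0x2; 0x7 ⊕ 0x2 = 0x5.
Blocks that differ from the original plaintext: P[0].

P[0] = 0x2, P[1] = 0x5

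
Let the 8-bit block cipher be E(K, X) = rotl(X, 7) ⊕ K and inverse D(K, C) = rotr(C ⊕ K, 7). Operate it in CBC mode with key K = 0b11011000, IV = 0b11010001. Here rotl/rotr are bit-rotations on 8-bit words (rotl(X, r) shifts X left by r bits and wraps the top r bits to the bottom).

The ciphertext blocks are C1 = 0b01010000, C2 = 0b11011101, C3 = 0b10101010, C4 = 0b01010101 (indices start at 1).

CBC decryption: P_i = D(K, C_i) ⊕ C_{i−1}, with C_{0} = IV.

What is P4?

P4 = 0b10110001

P4: D(K, 0b01010101) = 0b00011011; 0b00011011 ⊕ 0b10101010 = 0b10110001.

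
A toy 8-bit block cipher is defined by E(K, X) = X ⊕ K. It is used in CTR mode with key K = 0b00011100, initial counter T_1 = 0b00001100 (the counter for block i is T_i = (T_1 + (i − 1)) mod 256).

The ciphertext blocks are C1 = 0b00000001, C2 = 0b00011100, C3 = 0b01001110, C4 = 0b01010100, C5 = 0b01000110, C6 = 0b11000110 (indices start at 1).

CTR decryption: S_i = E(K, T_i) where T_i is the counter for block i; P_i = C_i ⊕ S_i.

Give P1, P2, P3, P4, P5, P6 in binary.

P1: T = 0b00001100, S = E(K, T) = 0b00010000; 0b00000001 ⊕ 0b00010000 = 0b00010001.
P2: T = 0b00001101, S = E(K, T) = 0b00010001; 0b00011100 ⊕ 0b00010001 = 0b00001101.
P3: T = 0b00001110, S = E(K, T) = 0b00010010; 0b01001110 ⊕ 0b00010010 = 0b01011100.
P4: T = 0b00001111, S = E(K, T) = 0b00010011; 0b01010100 ⊕ 0b00010011 = 0b01000111.
P5: T = 0b00010000, S = E(K, T) = 0b00001100; 0b01000110 ⊕ 0b00001100 = 0b01001010.
P6: T = 0b00010001, S = E(K, T) = 0b00001101; 0b11000110 ⊕ 0b00001101 = 0b11001011.

P1 = 0b00010001, P2 = 0b00001101, P3 = 0b01011100, P4 = 0b01000111, P5 = 0b01001010, P6 = 0b11001011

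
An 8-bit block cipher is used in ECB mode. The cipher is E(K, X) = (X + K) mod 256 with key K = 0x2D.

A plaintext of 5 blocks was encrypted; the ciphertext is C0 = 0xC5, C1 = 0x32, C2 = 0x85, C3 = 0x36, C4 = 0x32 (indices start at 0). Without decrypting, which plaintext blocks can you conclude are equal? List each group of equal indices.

ECB encrypts each block independently with the same key, so equal ciphertext blocks imply equal plaintext blocks.
C1 = C4 = 0x32, so P1 = P4.

P1 = P4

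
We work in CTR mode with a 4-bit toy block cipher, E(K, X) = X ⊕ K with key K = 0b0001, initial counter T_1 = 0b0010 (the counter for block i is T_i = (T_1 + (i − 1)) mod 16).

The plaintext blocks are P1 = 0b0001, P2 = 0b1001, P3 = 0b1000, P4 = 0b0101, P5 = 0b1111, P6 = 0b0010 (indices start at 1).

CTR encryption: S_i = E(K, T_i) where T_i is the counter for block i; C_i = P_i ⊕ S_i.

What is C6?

C6 = 0b0100

C1: T = 0b0010, S = E(K, T) = 0b0011; 0b0001 ⊕ 0b0011 = 0b0010.
C2: T = 0b0011, S = E(K, T) = 0b0010; 0b1001 ⊕ 0b0010 = 0b1011.
C3: T = 0b0100, S = E(K, T) = 0b0101; 0b1000 ⊕ 0b0101 = 0b1101.
C4: T = 0b0101, S = E(K, T) = 0b0100; 0b0101 ⊕ 0b0100 = 0b0001.
C5: T = 0b0110, S = E(K, T) = 0b0111; 0b1111 ⊕ 0b0111 = 0b1000.
C6: T = 0b0111, S = E(K, T) = 0b0110; 0b0010 ⊕ 0b0110 = 0b0100.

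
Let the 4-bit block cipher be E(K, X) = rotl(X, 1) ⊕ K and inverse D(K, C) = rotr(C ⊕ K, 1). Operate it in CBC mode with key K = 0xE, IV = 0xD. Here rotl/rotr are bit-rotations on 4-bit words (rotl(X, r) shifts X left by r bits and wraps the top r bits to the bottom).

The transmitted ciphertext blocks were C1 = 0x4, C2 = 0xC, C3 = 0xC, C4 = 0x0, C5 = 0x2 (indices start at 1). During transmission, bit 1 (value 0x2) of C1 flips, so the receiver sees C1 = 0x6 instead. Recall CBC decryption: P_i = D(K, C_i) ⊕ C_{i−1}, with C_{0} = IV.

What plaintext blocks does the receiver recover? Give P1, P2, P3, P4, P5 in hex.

Only C1 changed, to 0x6. In CBC, a change in C_i garbles P_i and flips the same bit in P_{i+1}. Decrypting the received ciphertext:
P1: D(K, 0x6) = 0x4; 0x4 ⊕ 0xD = 0x9.
P2: D(K, 0xC) = 0x1; 0x1 ⊕ 0x6 = 0x7.
P3: D(K, 0xC) = 0x1; 0x1 ⊕ 0xC = 0xD.
P4: D(K, 0x0) = 0x7; 0x7 ⊕ 0xC = 0xB.
P5: D(K, 0x2) = 0x6; 0x6 ⊕ 0x0 = 0x6.
Blocks that differ from the original plaintext: P1, P2.

P1 = 0x9, P2 = 0x7, P3 = 0xD, P4 = 0xB, P5 = 0x6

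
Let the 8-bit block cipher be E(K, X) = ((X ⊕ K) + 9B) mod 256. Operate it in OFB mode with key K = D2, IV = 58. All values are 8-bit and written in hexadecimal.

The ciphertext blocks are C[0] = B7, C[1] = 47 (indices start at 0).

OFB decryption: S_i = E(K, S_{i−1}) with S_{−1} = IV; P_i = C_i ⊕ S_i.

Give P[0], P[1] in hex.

P[0]: S = E(K, 58) = 25; B7 ⊕ 25 = 92.
P[1]: S = E(K, 25) = 92; 47 ⊕ 92 = D5.

P[0] = 92, P[1] = D5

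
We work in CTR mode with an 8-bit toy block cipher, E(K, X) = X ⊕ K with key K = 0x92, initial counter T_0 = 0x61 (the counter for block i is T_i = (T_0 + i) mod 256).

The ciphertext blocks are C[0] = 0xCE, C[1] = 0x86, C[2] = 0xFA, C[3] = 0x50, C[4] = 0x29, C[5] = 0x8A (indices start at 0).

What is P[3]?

CTR decryption: S_i = E(K, T_i) where T_i is the counter for block i; P_i = C_i ⊕ S_i.
P[3]: T = 0x64, S = E(K, T) = 0xF6; 0x50 ⊕ 0xF6 = 0xA6.

P[3] = 0xA6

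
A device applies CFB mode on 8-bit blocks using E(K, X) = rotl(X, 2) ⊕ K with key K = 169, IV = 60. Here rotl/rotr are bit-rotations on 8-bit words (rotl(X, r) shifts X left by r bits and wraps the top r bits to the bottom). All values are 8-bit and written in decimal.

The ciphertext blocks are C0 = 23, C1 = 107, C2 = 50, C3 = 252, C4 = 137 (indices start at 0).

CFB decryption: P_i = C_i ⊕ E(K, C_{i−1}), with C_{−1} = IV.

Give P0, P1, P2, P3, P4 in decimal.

P0: E(K, 60) = 89; 23 ⊕ 89 = 78.
P1: E(K, 23) = 245; 107 ⊕ 245 = 158.
P2: E(K, 107) = 4; 50 ⊕ 4 = 54.
P3: E(K, 50) = 97; 252 ⊕ 97 = 157.
P4: E(K, 252) = 90; 137 ⊕ 90 = 211.

P0 = 78, P1 = 158, P2 = 54, P3 = 157, P4 = 211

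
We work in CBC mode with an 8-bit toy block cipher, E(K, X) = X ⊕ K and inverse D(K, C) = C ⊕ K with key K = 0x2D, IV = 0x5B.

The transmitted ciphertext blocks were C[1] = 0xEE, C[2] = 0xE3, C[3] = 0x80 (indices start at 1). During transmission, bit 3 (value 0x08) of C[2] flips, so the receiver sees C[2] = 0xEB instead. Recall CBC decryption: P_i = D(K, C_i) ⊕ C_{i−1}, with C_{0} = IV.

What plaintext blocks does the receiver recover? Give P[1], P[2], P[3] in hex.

Only C[2] changed, to 0xEB. In CBC, a change in C_i garbles P_i and flips the same bit in P_{i+1}. Decrypting the received ciphertext:
P[1]: D(K, 0xEE) = 0xC3; 0xC3 ⊕ 0x5B = 0x98.
P[2]: D(K, 0xEB) = 0xC6; 0xC6 ⊕ 0xEE = 0x28.
P[3]: D(K, 0x80) = 0xAD; 0xAD ⊕ 0xEB = 0x46.
Blocks that differ from the original plaintext: P[2], P[3].

P[1] = 0x98, P[2] = 0x28, P[3] = 0x46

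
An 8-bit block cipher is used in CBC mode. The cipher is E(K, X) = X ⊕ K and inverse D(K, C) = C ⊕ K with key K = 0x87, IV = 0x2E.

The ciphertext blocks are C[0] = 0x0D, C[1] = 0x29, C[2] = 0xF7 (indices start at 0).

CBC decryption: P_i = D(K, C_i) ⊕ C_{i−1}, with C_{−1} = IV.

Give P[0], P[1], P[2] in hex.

P[0] = 0xA4, P[1] = 0xA3, P[2] = 0x59

P[0]: D(K, 0x0D) = 0x8A; 0x8A ⊕ 0x2E = 0xA4.
P[1]: D(K, 0x29) = 0xAE; 0xAE ⊕ 0x0D = 0xA3.
P[2]: D(K, 0xF7) = 0x70; 0x70 ⊕ 0x29 = 0x59.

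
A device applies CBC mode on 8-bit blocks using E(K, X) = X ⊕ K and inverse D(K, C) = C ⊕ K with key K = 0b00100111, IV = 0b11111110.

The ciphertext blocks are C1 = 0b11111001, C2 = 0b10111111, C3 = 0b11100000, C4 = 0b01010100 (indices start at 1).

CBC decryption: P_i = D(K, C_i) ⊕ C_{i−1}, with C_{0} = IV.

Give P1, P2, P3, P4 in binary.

P1: D(K, 0b11111001) = 0b11011110; 0b11011110 ⊕ 0b11111110 = 0b00100000.
P2: D(K, 0b10111111) = 0b10011000; 0b10011000 ⊕ 0b11111001 = 0b01100001.
P3: D(K, 0b11100000) = 0b11000111; 0b11000111 ⊕ 0b10111111 = 0b01111000.
P4: D(K, 0b01010100) = 0b01110011; 0b01110011 ⊕ 0b11100000 = 0b10010011.

P1 = 0b00100000, P2 = 0b01100001, P3 = 0b01111000, P4 = 0b10010011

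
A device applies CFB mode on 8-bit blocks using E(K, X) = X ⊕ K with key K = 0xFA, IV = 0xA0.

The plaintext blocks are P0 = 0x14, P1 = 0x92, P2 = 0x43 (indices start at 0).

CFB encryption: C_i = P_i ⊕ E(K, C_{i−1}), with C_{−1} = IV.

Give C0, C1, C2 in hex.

C0 = 0x4E, C1 = 0x26, C2 = 0x9F

C0: E(K, 0xA0) = 0x5A; 0x14 ⊕ 0x5A = 0x4E.
C1: E(K, 0x4E) = 0xB4; 0x92 ⊕ 0xB4 = 0x26.
C2: E(K, 0x26) = 0xDC; 0x43 ⊕ 0xDC = 0x9F.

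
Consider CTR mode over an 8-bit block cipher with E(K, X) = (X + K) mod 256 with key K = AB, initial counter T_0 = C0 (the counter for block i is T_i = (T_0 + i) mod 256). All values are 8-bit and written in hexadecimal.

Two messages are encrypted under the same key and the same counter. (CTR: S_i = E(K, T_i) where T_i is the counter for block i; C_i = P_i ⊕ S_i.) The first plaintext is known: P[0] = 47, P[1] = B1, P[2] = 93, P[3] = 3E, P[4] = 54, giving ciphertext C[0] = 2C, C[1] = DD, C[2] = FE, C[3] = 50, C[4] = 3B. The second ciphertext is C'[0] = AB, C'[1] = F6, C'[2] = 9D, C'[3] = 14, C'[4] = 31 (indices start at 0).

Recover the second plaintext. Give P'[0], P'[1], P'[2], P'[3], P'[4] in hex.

In CTR with a reused counter, both messages share the same keystream S_i, so C_i ⊕ C'_i = P_i ⊕ P'_i and thus P'_i = P_i ⊕ C_i ⊕ C'_i.
P'[0]: 47 ⊕ 2C ⊕ AB = C0.
P'[1]: B1 ⊕ DD ⊕ F6 = 9A.
P'[2]: 93 ⊕ FE ⊕ 9D = F0.
P'[3]: 3E ⊕ 50 ⊕ 14 = 7A.
P'[4]: 54 ⊕ 3B ⊕ 31 = 5E.

P'[0] = C0, P'[1] = 9A, P'[2] = F0, P'[3] = 7A, P'[4] = 5E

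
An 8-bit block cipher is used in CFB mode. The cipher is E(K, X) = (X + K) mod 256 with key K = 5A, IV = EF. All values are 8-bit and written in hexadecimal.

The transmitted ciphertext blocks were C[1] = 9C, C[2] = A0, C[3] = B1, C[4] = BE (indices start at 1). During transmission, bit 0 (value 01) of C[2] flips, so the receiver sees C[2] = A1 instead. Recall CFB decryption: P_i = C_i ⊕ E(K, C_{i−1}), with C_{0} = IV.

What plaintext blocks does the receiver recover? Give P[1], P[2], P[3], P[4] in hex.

P[1] = D5, P[2] = 57, P[3] = 4A, P[4] = B5

Only C[2] changed, to A1. In CFB, a change in C_i flips the same bit in P_i and garbles P_{i+1}. Decrypting the received ciphertext:
P[1]: E(K, EF) = 49; 9C ⊕ 49 = D5.
P[2]: E(K, 9C) = F6; A1 ⊕ F6 = 57.
P[3]: E(K, A1) = FB; B1 ⊕ FB = 4A.
P[4]: E(K, B1) = 0B; BE ⊕ 0B = B5.
Blocks that differ from the original plaintext: P[2], P[3].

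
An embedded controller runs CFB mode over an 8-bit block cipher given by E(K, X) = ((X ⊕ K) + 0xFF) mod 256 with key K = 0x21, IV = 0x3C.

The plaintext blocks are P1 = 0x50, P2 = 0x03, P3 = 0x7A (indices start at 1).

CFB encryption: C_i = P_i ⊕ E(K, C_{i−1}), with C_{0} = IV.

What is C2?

C2 = 0x6F

C1: E(K, 0x3C) = 0x1C; 0x50 ⊕ 0x1C = 0x4C.
C2: E(K, 0x4C) = 0x6C; 0x03 ⊕ 0x6C = 0x6F.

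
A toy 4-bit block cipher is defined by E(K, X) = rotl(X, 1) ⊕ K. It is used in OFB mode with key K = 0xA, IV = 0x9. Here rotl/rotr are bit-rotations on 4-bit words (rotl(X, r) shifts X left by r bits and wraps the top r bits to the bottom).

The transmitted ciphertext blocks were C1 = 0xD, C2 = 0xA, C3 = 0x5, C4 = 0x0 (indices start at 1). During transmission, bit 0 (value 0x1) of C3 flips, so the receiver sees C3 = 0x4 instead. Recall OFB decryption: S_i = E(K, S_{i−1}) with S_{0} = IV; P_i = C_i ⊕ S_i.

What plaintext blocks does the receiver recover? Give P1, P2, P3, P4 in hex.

P1 = 0x4, P2 = 0x3, P3 = 0xD, P4 = 0x9

Only C3 changed, to 0x4. In OFB, a change in C_i flips the same bit in P_i only; the keystream is unaffected. Decrypting the received ciphertext:
P1: S = E(K, 0x9) = 0x9; 0xD ⊕ 0x9 = 0x4.
P2: S = E(K, 0x9) = 0x9; 0xA ⊕ 0x9 = 0x3.
P3: S = E(K, 0x9) = 0x9; 0x4 ⊕ 0x9 = 0xD.
P4: S = E(K, 0x9) = 0x9; 0x0 ⊕ 0x9 = 0x9.
Blocks that differ from the original plaintext: P3.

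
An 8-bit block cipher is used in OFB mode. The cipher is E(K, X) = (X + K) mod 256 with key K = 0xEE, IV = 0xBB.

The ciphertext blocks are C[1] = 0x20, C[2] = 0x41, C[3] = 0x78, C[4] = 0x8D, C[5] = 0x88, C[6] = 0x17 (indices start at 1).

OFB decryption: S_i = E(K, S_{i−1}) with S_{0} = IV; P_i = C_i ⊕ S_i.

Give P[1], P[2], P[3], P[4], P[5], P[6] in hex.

P[1] = 0x89, P[2] = 0xD6, P[3] = 0xFD, P[4] = 0xFE, P[5] = 0xE9, P[6] = 0x58

P[1]: S = E(K, 0xBB) = 0xA9; 0x20 ⊕ 0xA9 = 0x89.
P[2]: S = E(K, 0xA9) = 0x97; 0x41 ⊕ 0x97 = 0xD6.
P[3]: S = E(K, 0x97) = 0x85; 0x78 ⊕ 0x85 = 0xFD.
P[4]: S = E(K, 0x85) = 0x73; 0x8D ⊕ 0x73 = 0xFE.
P[5]: S = E(K, 0x73) = 0x61; 0x88 ⊕ 0x61 = 0xE9.
P[6]: S = E(K, 0x61) = 0x4F; 0x17 ⊕ 0x4F = 0x58.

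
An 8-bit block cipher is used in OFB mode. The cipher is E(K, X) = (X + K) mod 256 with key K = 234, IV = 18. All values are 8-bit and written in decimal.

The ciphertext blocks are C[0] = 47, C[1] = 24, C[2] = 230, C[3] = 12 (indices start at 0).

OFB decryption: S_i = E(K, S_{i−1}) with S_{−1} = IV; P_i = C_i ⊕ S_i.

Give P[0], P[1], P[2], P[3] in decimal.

P[0]: S = E(K, 18) = 252; 47 ⊕ 252 = 211.
P[1]: S = E(K, 252) = 230; 24 ⊕ 230 = 254.
P[2]: S = E(K, 230) = 208; 230 ⊕ 208 = 54.
P[3]: S = E(K, 208) = 186; 12 ⊕ 186 = 182.

P[0] = 211, P[1] = 254, P[2] = 54, P[3] = 182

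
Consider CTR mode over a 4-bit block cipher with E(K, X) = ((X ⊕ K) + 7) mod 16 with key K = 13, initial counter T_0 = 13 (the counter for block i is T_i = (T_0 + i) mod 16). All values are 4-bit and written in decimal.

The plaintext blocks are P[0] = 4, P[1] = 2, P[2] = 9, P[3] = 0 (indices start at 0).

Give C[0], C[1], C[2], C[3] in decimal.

CTR encryption: S_i = E(K, T_i) where T_i is the counter for block i; C_i = P_i ⊕ S_i.
C[0]: T = 13, S = E(K, T) = 7; 4 ⊕ 7 = 3.
C[1]: T = 14, S = E(K, T) = 10; 2 ⊕ 10 = 8.
C[2]: T = 15, S = E(K, T) = 9; 9 ⊕ 9 = 0.
C[3]: T = 0, S = E(K, T) = 4; 0 ⊕ 4 = 4.

C[0] = 3, C[1] = 8, C[2] = 0, C[3] = 4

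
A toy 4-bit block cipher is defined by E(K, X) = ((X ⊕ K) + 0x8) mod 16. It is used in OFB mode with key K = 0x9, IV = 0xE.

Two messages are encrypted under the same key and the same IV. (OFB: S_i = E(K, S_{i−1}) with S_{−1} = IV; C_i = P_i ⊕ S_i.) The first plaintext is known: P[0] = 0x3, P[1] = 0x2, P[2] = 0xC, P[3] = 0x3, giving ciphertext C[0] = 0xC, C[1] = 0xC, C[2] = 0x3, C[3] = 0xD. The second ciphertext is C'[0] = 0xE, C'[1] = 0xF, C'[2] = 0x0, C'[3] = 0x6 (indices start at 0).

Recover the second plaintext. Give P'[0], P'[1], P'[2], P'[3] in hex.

In OFB with a reused IV, both messages share the same keystream S_i, so C_i ⊕ C'_i = P_i ⊕ P'_i and thus P'_i = P_i ⊕ C_i ⊕ C'_i.
P'[0]: 0x3 ⊕ 0xC ⊕ 0xE = 0x1.
P'[1]: 0x2 ⊕ 0xC ⊕ 0xF = 0x1.
P'[2]: 0xC ⊕ 0x3 ⊕ 0x0 = 0xF.
P'[3]: 0x3 ⊕ 0xD ⊕ 0x6 = 0x8.

P'[0] = 0x1, P'[1] = 0x1, P'[2] = 0xF, P'[3] = 0x8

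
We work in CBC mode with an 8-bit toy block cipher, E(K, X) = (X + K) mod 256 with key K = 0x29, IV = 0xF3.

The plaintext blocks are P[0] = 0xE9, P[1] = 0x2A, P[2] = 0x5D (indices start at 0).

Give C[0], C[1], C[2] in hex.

C[0] = 0x43, C[1] = 0x92, C[2] = 0xF8

CBC encryption: C_i = E(K, P_i ⊕ C_{i−1}), with C_{−1} = IV.
C[0]: P[0] ⊕ 0xF3 = 0x1A; E(K, 0x1A) = 0x43.
C[1]: P[1] ⊕ 0x43 = 0x69; E(K, 0x69) = 0x92.
C[2]: P[2] ⊕ 0x92 = 0xCF; E(K, 0xCF) = 0xF8.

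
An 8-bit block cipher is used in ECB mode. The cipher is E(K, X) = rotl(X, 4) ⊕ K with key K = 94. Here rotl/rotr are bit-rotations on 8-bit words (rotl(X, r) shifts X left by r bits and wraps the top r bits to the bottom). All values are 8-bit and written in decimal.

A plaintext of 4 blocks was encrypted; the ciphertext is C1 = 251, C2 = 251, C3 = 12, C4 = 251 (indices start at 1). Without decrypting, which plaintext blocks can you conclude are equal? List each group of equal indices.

ECB encrypts each block independently with the same key, so equal ciphertext blocks imply equal plaintext blocks.
C1 = C2 = C4 = 251, so P1 = P2 = P4.

P1 = P2 = P4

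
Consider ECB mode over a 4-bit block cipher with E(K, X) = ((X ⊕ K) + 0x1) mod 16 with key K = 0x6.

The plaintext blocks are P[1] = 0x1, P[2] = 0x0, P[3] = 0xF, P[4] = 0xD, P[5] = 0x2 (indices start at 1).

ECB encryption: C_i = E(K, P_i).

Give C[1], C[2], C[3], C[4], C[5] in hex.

C[1] = 0x8, C[2] = 0x7, C[3] = 0xA, C[4] = 0xC, C[5] = 0x5

C[1]: E(K, 0x1) = 0x8.
C[2]: E(K, 0x0) = 0x7.
C[3]: E(K, 0xF) = 0xA.
C[4]: E(K, 0xD) = 0xC.
C[5]: E(K, 0x2) = 0x5.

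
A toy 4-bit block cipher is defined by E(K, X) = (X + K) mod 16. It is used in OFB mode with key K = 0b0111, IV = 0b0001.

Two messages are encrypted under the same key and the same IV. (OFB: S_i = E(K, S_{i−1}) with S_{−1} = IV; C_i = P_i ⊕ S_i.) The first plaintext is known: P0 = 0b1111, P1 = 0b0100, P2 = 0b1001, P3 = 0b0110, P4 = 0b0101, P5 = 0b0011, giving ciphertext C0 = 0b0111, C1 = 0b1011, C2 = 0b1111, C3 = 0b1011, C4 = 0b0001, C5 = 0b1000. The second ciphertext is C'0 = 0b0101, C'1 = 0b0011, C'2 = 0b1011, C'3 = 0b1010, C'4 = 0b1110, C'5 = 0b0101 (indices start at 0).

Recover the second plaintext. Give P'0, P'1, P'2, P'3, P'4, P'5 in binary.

In OFB with a reused IV, both messages share the same keystream S_i, so C_i ⊕ C'_i = P_i ⊕ P'_i and thus P'_i = P_i ⊕ C_i ⊕ C'_i.
P'0: 0b1111 ⊕ 0b0111 ⊕ 0b0101 = 0b1101.
P'1: 0b0100 ⊕ 0b1011 ⊕ 0b0011 = 0b1100.
P'2: 0b1001 ⊕ 0b1111 ⊕ 0b1011 = 0b1101.
P'3: 0b0110 ⊕ 0b1011 ⊕ 0b1010 = 0b0111.
P'4: 0b0101 ⊕ 0b0001 ⊕ 0b1110 = 0b1010.
P'5: 0b0011 ⊕ 0b1000 ⊕ 0b0101 = 0b1110.

P'0 = 0b1101, P'1 = 0b1100, P'2 = 0b1101, P'3 = 0b0111, P'4 = 0b1010, P'5 = 0b1110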